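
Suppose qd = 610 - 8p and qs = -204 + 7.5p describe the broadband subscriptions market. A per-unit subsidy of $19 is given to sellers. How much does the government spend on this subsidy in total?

Government cost = 155154/31

Pre-subsidy: 610 - 8p = -204 + 7.5p gives p* = 1628/31, q* = 5886/31.
With the subsidy, sellers receive ps = pb + 19 for each unit, where pb is the price buyers pay.
Supply in terms of pb becomes qs = -204 + 7.5(pb + 19) = -61.5 + 7.5pb. Setting this equal to demand: 610 - 8pb = -61.5 + 7.5pb, so pb = 1343/31.
Sellers receive ps = 1343/31 + 19 = 1932/31; q' = 610 − 8·(1343/31) = 8166/31.
Government outlay = subsidy × quantity = 19 × 8166/31 = 155154/31.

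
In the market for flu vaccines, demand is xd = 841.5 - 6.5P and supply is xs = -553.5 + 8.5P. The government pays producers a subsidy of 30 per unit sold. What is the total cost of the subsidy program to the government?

Government cost = 10425

Pre-subsidy: 841.5 - 6.5P = -553.5 + 8.5P gives P* = 93, x* = 237.
With the subsidy, sellers receive Ps = Pb + 30 for each unit, where Pb is the price buyers pay.
Supply in terms of Pb becomes xs = -553.5 + 8.5(Pb + 30) = -298.5 + 8.5Pb. Setting this equal to demand: 841.5 - 6.5Pb = -298.5 + 8.5Pb, so Pb = 76.
Sellers receive Ps = 76 + 30 = 106; x' = 841.5 − 6.5·76 = 347.5.
Government outlay = subsidy × quantity = 30 × 347.5 = 10425.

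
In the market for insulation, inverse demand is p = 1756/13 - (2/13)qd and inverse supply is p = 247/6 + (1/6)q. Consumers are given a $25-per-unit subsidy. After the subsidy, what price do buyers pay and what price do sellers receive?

Buyers pay $78; sellers receive $103

Pre-subsidy: 1756/13 - (2/13)q = 247/6 + (1/6)q gives q* = 293 and p* = 90.
With the rebate, buyers effectively pay pb = ps − 25, where ps is the price sellers receive.
On the curves, pb = 1756/13 - (2/13)q and ps = 247/6 + (1/6)q; the wedge ps − pb = 25 gives 247/6 + (1/6)q − (1756/13 - (2/13)q) = 25, so q' = 371.
Then pb = 1756/13 − (2/13)·371 = 78 and ps = 247/6 + (1/6)·371 = 103.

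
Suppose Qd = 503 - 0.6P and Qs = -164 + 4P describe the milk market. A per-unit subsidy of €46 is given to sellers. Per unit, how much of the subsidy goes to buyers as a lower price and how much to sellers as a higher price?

Buyers gain €40 per unit; sellers gain €6 per unit

Pre-subsidy: 503 - 0.6P = -164 + 4P gives P* = 145, Q* = 416.
With the subsidy, sellers receive Ps = Pb + 46 for each unit, where Pb is the price buyers pay.
Supply in terms of Pb becomes Qs = -164 + 4(Pb + 46) = 20 + 4Pb. Setting this equal to demand: 503 - 0.6Pb = 20 + 4Pb, so Pb = 105.
Sellers receive Ps = 105 + 46 = 151; Q' = 503 − 0.6·105 = 440.
Buyers' price falls by P* − Pb = 145 − 105 = 40; sellers' price rises by Ps − P* = 151 − 145 = 6.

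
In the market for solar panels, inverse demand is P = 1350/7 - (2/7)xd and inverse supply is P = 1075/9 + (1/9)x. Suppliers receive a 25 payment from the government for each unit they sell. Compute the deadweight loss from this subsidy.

Deadweight loss = 787.5

Pre-subsidy: 1350/7 - (2/7)x = 1075/9 + (1/9)x gives x* = 185 and P* = 140.
With the subsidy, sellers receive Ps = Pb + 25 for each unit, where Pb is the price buyers pay.
On the curves, Pb = 1350/7 - (2/7)x and Ps = 1075/9 + (1/9)x; the wedge Ps − Pb = 25 gives 1075/9 + (1/9)x − (1350/7 - (2/7)x) = 25, so x' = 248.
Then Pb = 1350/7 − (2/7)·248 = 122 and Ps = 1075/9 + (1/9)·248 = 147.
The subsidy expands output by 248 − 185 = 63 past the efficient level; on those units the gap between marginal cost and willingness to pay runs from 0 up to 25.
DWL = ½ × 25 × 63 = 787.5.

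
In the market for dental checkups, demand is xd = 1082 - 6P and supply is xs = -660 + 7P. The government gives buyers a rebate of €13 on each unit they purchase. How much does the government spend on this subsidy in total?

Government cost = €4160

Pre-subsidy: 1082 - 6P = -660 + 7P gives P* = 134, x* = 278.
With the rebate, buyers effectively pay Pb = Ps − 13, where Ps is the price sellers receive.
Demand in terms of Ps becomes xd = 1082 − 6(Ps − 13) = 1160 - 6Ps. Setting this equal to supply: 1160 - 6Ps = -660 + 7Ps, so Ps = 140.
Buyers pay Pb = 140 − 13 = 127; x' = -660 + 7·140 = 320.
Government outlay = subsidy × quantity = 13 × 320 = 4160.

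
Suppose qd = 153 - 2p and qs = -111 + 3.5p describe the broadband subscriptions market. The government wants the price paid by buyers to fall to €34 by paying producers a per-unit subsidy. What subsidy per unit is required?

Required subsidy s = €22 per unit

At a buyer price of 34, quantity demanded is 153 − 2·34 = 85.
Sellers supply 85 only when they receive ps with -111 + 3.5·ps = 85, i.e. ps = 56.
s = ps − pb = 56 − 34 = 22.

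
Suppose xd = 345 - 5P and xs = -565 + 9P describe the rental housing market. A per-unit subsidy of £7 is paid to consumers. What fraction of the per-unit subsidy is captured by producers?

Producer share = 5/14

Pre-subsidy: 345 - 5P = -565 + 9P gives P* = 65, x* = 20.
With the rebate, buyers effectively pay Pb = Ps − 7, where Ps is the price sellers receive.
Demand in terms of Ps becomes xd = 345 − 5(Ps − 7) = 380 - 5Ps. Setting this equal to supply: 380 - 5Ps = -565 + 9Ps, so Ps = 67.5.
Buyers pay Pb = 67.5 − 7 = 60.5; x' = -565 + 9·67.5 = 42.5.
Buyers' price falls by P* − Pb = 65 − 60.5 = 4.5; sellers' price rises by Ps − P* = 67.5 − 65 = 2.5.
So producers capture 2.5/7 = 5/14 of each unit of subsidy.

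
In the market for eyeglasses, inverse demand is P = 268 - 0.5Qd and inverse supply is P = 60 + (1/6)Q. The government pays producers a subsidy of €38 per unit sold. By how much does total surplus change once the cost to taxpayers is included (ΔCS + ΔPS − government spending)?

Net change in total surplus = -€1083

Pre-subsidy: 268 - 0.5Q = 60 + (1/6)Q gives Q* = 312 and P* = 112.
With the subsidy, sellers receive Ps = Pb + 38 for each unit, where Pb is the price buyers pay.
On the curves, Pb = 268 - 0.5Q and Ps = 60 + (1/6)Q; the wedge Ps − Pb = 38 gives 60 + (1/6)Q − (268 - 0.5Q) = 38, so Q' = 369.
Then Pb = 268 − 0.5·369 = 83.5 and Ps = 60 + (1/6)·369 = 121.5.
ΔCS = ½(312 + 369)(112 − 83.5) = 9704.25; ΔPS = ½(312 + 369)(121.5 − 112) = 3234.75.
Government spending = 38 × 369 = 14022.
Net change = 9704.25 + 3234.75 − 14022 = -1083. The loss equals the DWL triangle ½·38·57.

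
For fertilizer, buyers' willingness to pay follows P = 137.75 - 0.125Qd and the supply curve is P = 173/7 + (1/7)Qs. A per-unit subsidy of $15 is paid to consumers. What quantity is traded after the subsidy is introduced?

Q' = 478

Pre-subsidy: 137.75 - 0.125Q = 173/7 + (1/7)Q gives Q* = 422 and P* = 85.
With the rebate, buyers effectively pay Pb = Ps − 15, where Ps is the price sellers receive.
On the curves, Pb = 137.75 - 0.125Q and Ps = 173/7 + (1/7)Q; the wedge Ps − Pb = 15 gives 173/7 + (1/7)Q − (137.75 - 0.125Q) = 15, so Q' = 478.
Then Pb = 137.75 − 0.125·478 = 78 and Ps = 173/7 + (1/7)·478 = 93.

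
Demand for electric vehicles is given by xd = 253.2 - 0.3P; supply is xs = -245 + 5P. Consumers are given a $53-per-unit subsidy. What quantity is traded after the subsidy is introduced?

Pre-subsidy: 253.2 - 0.3P = -245 + 5P gives P* = 94, x* = 225.
With the rebate, buyers effectively pay Pb = Ps − 53, where Ps is the price sellers receive.
Demand in terms of Ps becomes xd = 253.2 − 0.3(Ps − 53) = 269.1 - 0.3Ps. Setting this equal to supply: 269.1 - 0.3Ps = -245 + 5Ps, so Ps = 97.
Buyers pay Pb = 97 − 53 = 44; x' = -245 + 5·97 = 240.

x' = 240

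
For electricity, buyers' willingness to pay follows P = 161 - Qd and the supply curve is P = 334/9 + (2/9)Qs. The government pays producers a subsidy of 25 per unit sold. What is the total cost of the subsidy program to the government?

Government cost = 33500/11

Pre-subsidy: 161 - Q = 334/9 + (2/9)Q gives Q* = 1115/11 and P* = 656/11.
With the subsidy, sellers receive Ps = Pb + 25 for each unit, where Pb is the price buyers pay.
On the curves, Pb = 161 - Q and Ps = 334/9 + (2/9)Q; the wedge Ps − Pb = 25 gives 334/9 + (2/9)Q − (161 - Q) = 25, so Q' = 1340/11.
Then Pb = 161 − 1·(1340/11) = 431/11 and Ps = 334/9 + (2/9)·(1340/11) = 706/11.
Government outlay = subsidy × quantity = 25 × 1340/11 = 33500/11.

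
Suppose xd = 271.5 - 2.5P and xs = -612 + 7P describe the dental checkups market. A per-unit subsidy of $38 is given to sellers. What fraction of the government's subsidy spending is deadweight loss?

Pre-subsidy: 271.5 - 2.5P = -612 + 7P gives P* = 93, x* = 39.
With the subsidy, sellers receive Ps = Pb + 38 for each unit, where Pb is the price buyers pay.
Supply in terms of Pb becomes xs = -612 + 7(Pb + 38) = -346 + 7Pb. Setting this equal to demand: 271.5 - 2.5Pb = -346 + 7Pb, so Pb = 65.
Sellers receive Ps = 65 + 38 = 103; x' = 271.5 − 2.5·65 = 109.
ΔCS = ½(39 + 109)(93 − 65) = 2072; ΔPS = ½(39 + 109)(103 − 93) = 740.
Government spending = 38 × 109 = 4142.
DWL = ½ × 38 × (109 − 39) = 1330; fraction = 1330 / 4142 = 35/109.

DWL / government spending = 35/109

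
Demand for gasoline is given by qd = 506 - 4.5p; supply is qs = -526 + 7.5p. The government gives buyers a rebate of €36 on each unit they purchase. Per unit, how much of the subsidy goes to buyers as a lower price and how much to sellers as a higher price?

Buyers gain €22.5 per unit; sellers gain €13.5 per unit

Pre-subsidy: 506 - 4.5p = -526 + 7.5p gives p* = 86, q* = 119.
With the rebate, buyers effectively pay pb = ps − 36, where ps is the price sellers receive.
Demand in terms of ps becomes qd = 506 − 4.5(ps − 36) = 668 - 4.5ps. Setting this equal to supply: 668 - 4.5ps = -526 + 7.5ps, so ps = 99.5.
Buyers pay pb = 99.5 − 36 = 63.5; q' = -526 + 7.5·99.5 = 220.25.
Buyers' price falls by p* − pb = 86 − 63.5 = 22.5; sellers' price rises by ps − p* = 99.5 − 86 = 13.5.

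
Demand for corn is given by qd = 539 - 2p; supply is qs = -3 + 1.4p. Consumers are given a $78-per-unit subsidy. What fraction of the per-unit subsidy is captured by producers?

Pre-subsidy: 539 - 2p = -3 + 1.4p gives p* = 2710/17, q* = 3743/17.
With the rebate, buyers effectively pay pb = ps − 78, where ps is the price sellers receive.
Demand in terms of ps becomes qd = 539 − 2(ps − 78) = 695 - 2ps. Setting this equal to supply: 695 - 2ps = -3 + 1.4ps, so ps = 3490/17.
Buyers pay pb = 3490/17 − 78 = 2164/17; q' = -3 + 1.4·(3490/17) = 4835/17.
Buyers' price falls by p* − pb = 2710/17 − 2164/17 = 546/17; sellers' price rises by ps − p* = 3490/17 − 2710/17 = 780/17.
So producers capture (780/17)/78 = 10/17 of each unit of subsidy.

Producer share = 10/17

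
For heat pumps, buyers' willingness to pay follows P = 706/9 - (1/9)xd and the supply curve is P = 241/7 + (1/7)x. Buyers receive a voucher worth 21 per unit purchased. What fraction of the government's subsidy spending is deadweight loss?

Pre-subsidy: 706/9 - (1/9)x = 241/7 + (1/7)x gives x* = 173.3125 and P* = 59.1875.
With the rebate, buyers effectively pay Pb = Ps − 21, where Ps is the price sellers receive.
On the curves, Pb = 706/9 - (1/9)x and Ps = 241/7 + (1/7)x; the wedge Ps − Pb = 21 gives 241/7 + (1/7)x − (706/9 - (1/9)x) = 21, so x' = 256.
Then Pb = 706/9 − (1/9)·256 = 50 and Ps = 241/7 + (1/7)·256 = 71.
ΔCS = ½(173.3125 + 256)(59.1875 − 50) = 1972.154296875; ΔPS = ½(173.3125 + 256)(71 − 59.1875) = 2535.626953125.
Government spending = 21 × 256 = 5376.
DWL = ½ × 21 × (256 − 173.3125) = 868.21875; fraction = 868.21875 / 5376 = 0.1614990234375.

DWL / government spending = 0.1614990234375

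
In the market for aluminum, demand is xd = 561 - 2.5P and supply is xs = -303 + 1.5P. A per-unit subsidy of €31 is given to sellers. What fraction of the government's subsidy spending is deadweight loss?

Pre-subsidy: 561 - 2.5P = -303 + 1.5P gives P* = 216, x* = 21.
With the subsidy, sellers receive Ps = Pb + 31 for each unit, where Pb is the price buyers pay.
Supply in terms of Pb becomes xs = -303 + 1.5(Pb + 31) = -256.5 + 1.5Pb. Setting this equal to demand: 561 - 2.5Pb = -256.5 + 1.5Pb, so Pb = 204.375.
Sellers receive Ps = 204.375 + 31 = 235.375; x' = 561 − 2.5·204.375 = 50.0625.
ΔCS = ½(21 + 50.0625)(216 − 204.375) = 413.05078125; ΔPS = ½(21 + 50.0625)(235.375 − 216) = 688.41796875.
Government spending = 31 × 50.0625 = 1551.9375.
DWL = ½ × 31 × (50.0625 − 21) = 450.46875; fraction = 450.46875 / 1551.9375 = 155/534.

DWL / government spending = 155/534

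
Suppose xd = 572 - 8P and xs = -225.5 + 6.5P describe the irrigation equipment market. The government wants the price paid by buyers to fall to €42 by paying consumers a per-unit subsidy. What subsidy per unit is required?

Required subsidy s = €29 per unit

At a buyer price of 42, quantity demanded is 572 − 8·42 = 236.
Sellers supply 236 only when they receive Ps with -225.5 + 6.5·Ps = 236, i.e. Ps = 71.
s = Ps − Pb = 71 − 42 = 29.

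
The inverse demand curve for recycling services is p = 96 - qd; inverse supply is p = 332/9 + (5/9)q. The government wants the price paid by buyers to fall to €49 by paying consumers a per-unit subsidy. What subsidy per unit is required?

At a buyer price of 49, quantity demanded is 96 − 1·49 = 47.
Sellers supply 47 only when they receive ps = 332/9 + (5/9)·47 = 63.
s = ps − pb = 63 − 49 = 14.

Required subsidy s = €14 per unit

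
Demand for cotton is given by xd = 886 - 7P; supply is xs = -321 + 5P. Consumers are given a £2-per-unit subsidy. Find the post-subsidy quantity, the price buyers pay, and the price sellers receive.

Pre-subsidy: 886 - 7P = -321 + 5P gives P* = 1207/12, x* = 2183/12.
With the rebate, buyers effectively pay Pb = Ps − 2, where Ps is the price sellers receive.
Demand in terms of Ps becomes xd = 886 − 7(Ps − 2) = 900 - 7Ps. Setting this equal to supply: 900 - 7Ps = -321 + 5Ps, so Ps = 101.75.
Buyers pay Pb = 101.75 − 2 = 99.75; x' = -321 + 5·101.75 = 187.75.

x' = 187.75; buyers pay £99.75; sellers receive £101.75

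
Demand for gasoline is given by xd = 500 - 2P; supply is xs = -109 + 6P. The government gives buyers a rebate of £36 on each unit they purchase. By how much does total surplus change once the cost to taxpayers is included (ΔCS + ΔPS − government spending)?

Net change in total surplus = -£972

Pre-subsidy: 500 - 2P = -109 + 6P gives P* = 76.125, x* = 347.75.
With the rebate, buyers effectively pay Pb = Ps − 36, where Ps is the price sellers receive.
Demand in terms of Ps becomes xd = 500 − 2(Ps − 36) = 572 - 2Ps. Setting this equal to supply: 572 - 2Ps = -109 + 6Ps, so Ps = 85.125.
Buyers pay Pb = 85.125 − 36 = 49.125; x' = -109 + 6·85.125 = 401.75.
ΔCS = ½(347.75 + 401.75)(76.125 − 49.125) = 10118.25; ΔPS = ½(347.75 + 401.75)(85.125 − 76.125) = 3372.75.
Government spending = 36 × 401.75 = 14463.
Net change = 10118.25 + 3372.75 − 14463 = -972. The loss equals the DWL triangle ½·36·54.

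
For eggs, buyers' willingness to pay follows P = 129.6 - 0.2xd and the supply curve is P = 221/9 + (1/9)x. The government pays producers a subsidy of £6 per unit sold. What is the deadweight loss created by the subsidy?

Deadweight loss = 405/7

Pre-subsidy: 129.6 - 0.2x = 221/9 + (1/9)x gives x* = 4727/14 and P* = 869/14.
With the subsidy, sellers receive Ps = Pb + 6 for each unit, where Pb is the price buyers pay.
On the curves, Pb = 129.6 - 0.2x and Ps = 221/9 + (1/9)x; the wedge Ps − Pb = 6 gives 221/9 + (1/9)x − (129.6 - 0.2x) = 6, so x' = 4997/14.
Then Pb = 129.6 − 0.2·(4997/14) = 815/14 and Ps = 221/9 + (1/9)·(4997/14) = 899/14.
The subsidy expands output by 4997/14 − 4727/14 = 135/7 past the efficient level; on those units the gap between marginal cost and willingness to pay runs from 0 up to 6.
DWL = ½ × 6 × 135/7 = 405/7.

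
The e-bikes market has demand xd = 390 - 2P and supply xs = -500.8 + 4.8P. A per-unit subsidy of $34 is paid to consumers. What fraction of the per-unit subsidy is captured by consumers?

Pre-subsidy: 390 - 2P = -500.8 + 4.8P gives P* = 131, x* = 128.
With the rebate, buyers effectively pay Pb = Ps − 34, where Ps is the price sellers receive.
Demand in terms of Ps becomes xd = 390 − 2(Ps − 34) = 458 - 2Ps. Setting this equal to supply: 458 - 2Ps = -500.8 + 4.8Ps, so Ps = 141.
Buyers pay Pb = 141 − 34 = 107; x' = -500.8 + 4.8·141 = 176.
Buyers' price falls by P* − Pb = 131 − 107 = 24; sellers' price rises by Ps − P* = 141 − 131 = 10.
So consumers capture 24/34 = 12/17 of each unit of subsidy.

Consumer share = 12/17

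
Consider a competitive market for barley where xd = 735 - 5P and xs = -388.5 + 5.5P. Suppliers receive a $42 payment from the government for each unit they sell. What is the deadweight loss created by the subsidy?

Pre-subsidy: 735 - 5P = -388.5 + 5.5P gives P* = 107, x* = 200.
With the subsidy, sellers receive Ps = Pb + 42 for each unit, where Pb is the price buyers pay.
Supply in terms of Pb becomes xs = -388.5 + 5.5(Pb + 42) = -157.5 + 5.5Pb. Setting this equal to demand: 735 - 5Pb = -157.5 + 5.5Pb, so Pb = 85.
Sellers receive Ps = 85 + 42 = 127; x' = 735 − 5·85 = 310.
The subsidy expands output by 310 − 200 = 110 past the efficient level; on those units the gap between marginal cost and willingness to pay runs from 0 up to 42.
DWL = ½ × 42 × 110 = 2310.

Deadweight loss = $2310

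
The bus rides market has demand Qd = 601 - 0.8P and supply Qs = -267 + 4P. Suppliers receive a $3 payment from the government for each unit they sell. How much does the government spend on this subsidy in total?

Government cost = $1375

Pre-subsidy: 601 - 0.8P = -267 + 4P gives P* = 1085/6, Q* = 1369/3.
With the subsidy, sellers receive Ps = Pb + 3 for each unit, where Pb is the price buyers pay.
Supply in terms of Pb becomes Qs = -267 + 4(Pb + 3) = -255 + 4Pb. Setting this equal to demand: 601 - 0.8Pb = -255 + 4Pb, so Pb = 535/3.
Sellers receive Ps = 535/3 + 3 = 544/3; Q' = 601 − 0.8·(535/3) = 1375/3.
Government outlay = subsidy × quantity = 3 × 1375/3 = 1375.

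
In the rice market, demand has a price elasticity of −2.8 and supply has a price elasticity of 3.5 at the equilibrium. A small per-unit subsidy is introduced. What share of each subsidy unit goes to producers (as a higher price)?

For a small subsidy around the equilibrium, the benefit split depends on the relative slopes, which at a point are proportional to the elasticities.
Buyer share = εs/(εs + |εd|) = 3.5/(3.5 + 2.8) = 5/9; seller share = |εd|/(εs + |εd|) = 4/9.
So producers capture 4/9 of the subsidy.

Producer share = 4/9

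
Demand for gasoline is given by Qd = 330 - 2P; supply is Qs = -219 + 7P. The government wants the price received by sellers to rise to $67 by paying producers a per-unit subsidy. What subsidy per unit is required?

At a seller price of 67, quantity supplied is -219 + 7·67 = 250.
Buyers absorb 250 only when they pay Pb with 330 − 2·Pb = 250, i.e. Pb = 40.
s = Ps − Pb = 67 − 40 = 27.

Required subsidy s = $27 per unit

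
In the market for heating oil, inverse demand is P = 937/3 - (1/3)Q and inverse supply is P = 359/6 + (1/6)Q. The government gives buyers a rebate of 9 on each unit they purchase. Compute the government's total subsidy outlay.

Government cost = 4707

Pre-subsidy: 937/3 - (1/3)Q = 359/6 + (1/6)Q gives Q* = 505 and P* = 144.
With the rebate, buyers effectively pay Pb = Ps − 9, where Ps is the price sellers receive.
On the curves, Pb = 937/3 - (1/3)Q and Ps = 359/6 + (1/6)Q; the wedge Ps − Pb = 9 gives 359/6 + (1/6)Q − (937/3 - (1/3)Q) = 9, so Q' = 523.
Then Pb = 937/3 − (1/3)·523 = 138 and Ps = 359/6 + (1/6)·523 = 147.
Government outlay = subsidy × quantity = 9 × 523 = 4707.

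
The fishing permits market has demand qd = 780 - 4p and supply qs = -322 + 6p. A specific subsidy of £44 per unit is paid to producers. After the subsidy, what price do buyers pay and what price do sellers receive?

Pre-subsidy: 780 - 4p = -322 + 6p gives p* = 110.2, q* = 339.2.
With the subsidy, sellers receive ps = pb + 44 for each unit, where pb is the price buyers pay.
Supply in terms of pb becomes qs = -322 + 6(pb + 44) = -58 + 6pb. Setting this equal to demand: 780 - 4pb = -58 + 6pb, so pb = 83.8.
Sellers receive ps = 83.8 + 44 = 127.8; q' = 780 − 4·83.8 = 444.8.

Buyers pay £83.8; sellers receive £127.8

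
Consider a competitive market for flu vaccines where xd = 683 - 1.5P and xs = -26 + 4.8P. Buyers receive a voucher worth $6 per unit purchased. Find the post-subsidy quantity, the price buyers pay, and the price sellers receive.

Pre-subsidy: 683 - 1.5P = -26 + 4.8P gives P* = 7090/63, x* = 10798/21.
With the rebate, buyers effectively pay Pb = Ps − 6, where Ps is the price sellers receive.
Demand in terms of Ps becomes xd = 683 − 1.5(Ps − 6) = 692 - 1.5Ps. Setting this equal to supply: 692 - 1.5Ps = -26 + 4.8Ps, so Ps = 7180/63.
Buyers pay Pb = 7180/63 − 6 = 6802/63; x' = -26 + 4.8·(7180/63) = 10942/21.

x' = 10942/21; buyers pay 6802/63; sellers receive 7180/63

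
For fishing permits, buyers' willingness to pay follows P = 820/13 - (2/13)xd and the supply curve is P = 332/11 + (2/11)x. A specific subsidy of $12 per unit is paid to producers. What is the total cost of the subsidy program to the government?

Pre-subsidy: 820/13 - (2/13)x = 332/11 + (2/11)x gives x* = 98 and P* = 48.
With the subsidy, sellers receive Ps = Pb + 12 for each unit, where Pb is the price buyers pay.
On the curves, Pb = 820/13 - (2/13)x and Ps = 332/11 + (2/11)x; the wedge Ps − Pb = 12 gives 332/11 + (2/11)x − (820/13 - (2/13)x) = 12, so x' = 133.75.
Then Pb = 820/13 − (2/13)·133.75 = 42.5 and Ps = 332/11 + (2/11)·133.75 = 54.5.
Government outlay = subsidy × quantity = 12 × 133.75 = 1605.

Government cost = $1605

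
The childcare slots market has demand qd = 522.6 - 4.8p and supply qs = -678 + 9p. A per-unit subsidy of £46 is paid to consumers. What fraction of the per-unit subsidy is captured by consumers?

Consumer share = 15/23

Pre-subsidy: 522.6 - 4.8p = -678 + 9p gives p* = 87, q* = 105.
With the rebate, buyers effectively pay pb = ps − 46, where ps is the price sellers receive.
Demand in terms of ps becomes qd = 522.6 − 4.8(ps − 46) = 743.4 - 4.8ps. Setting this equal to supply: 743.4 - 4.8ps = -678 + 9ps, so ps = 103.
Buyers pay pb = 103 − 46 = 57; q' = -678 + 9·103 = 249.
Buyers' price falls by p* − pb = 87 − 57 = 30; sellers' price rises by ps − p* = 103 − 87 = 16.
So consumers capture 30/46 = 15/23 of each unit of subsidy.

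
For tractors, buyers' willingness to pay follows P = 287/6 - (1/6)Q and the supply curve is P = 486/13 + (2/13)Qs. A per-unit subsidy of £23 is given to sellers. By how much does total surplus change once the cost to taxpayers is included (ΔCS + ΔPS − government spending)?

Net change in total surplus = -£825.24

Pre-subsidy: 287/6 - (1/6)Q = 486/13 + (2/13)Q gives Q* = 32.6 and P* = 42.4.
With the subsidy, sellers receive Ps = Pb + 23 for each unit, where Pb is the price buyers pay.
On the curves, Pb = 287/6 - (1/6)Q and Ps = 486/13 + (2/13)Q; the wedge Ps − Pb = 23 gives 486/13 + (2/13)Q − (287/6 - (1/6)Q) = 23, so Q' = 104.36.
Then Pb = 287/6 − (1/6)·104.36 = 30.44 and Ps = 486/13 + (2/13)·104.36 = 53.44.
ΔCS = ½(32.6 + 104.36)(42.4 − 30.44) = 819.0208; ΔPS = ½(32.6 + 104.36)(53.44 − 42.4) = 756.0192.
Government spending = 23 × 104.36 = 2400.28.
Net change = 819.0208 + 756.0192 − 2400.28 = -825.24. The loss equals the DWL triangle ½·23·71.76.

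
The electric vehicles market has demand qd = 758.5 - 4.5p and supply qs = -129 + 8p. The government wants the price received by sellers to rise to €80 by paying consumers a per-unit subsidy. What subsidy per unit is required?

At a seller price of 80, quantity supplied is -129 + 8·80 = 511.
Buyers absorb 511 only when they pay pb with 758.5 − 4.5·pb = 511, i.e. pb = 55.
s = ps − pb = 80 − 55 = 25.

Required subsidy s = €25 per unit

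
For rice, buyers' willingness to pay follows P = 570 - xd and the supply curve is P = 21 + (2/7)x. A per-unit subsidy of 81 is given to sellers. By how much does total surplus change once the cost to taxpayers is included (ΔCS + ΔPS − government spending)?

Net change in total surplus = -2551.5

Pre-subsidy: 570 - x = 21 + (2/7)x gives x* = 427 and P* = 143.
With the subsidy, sellers receive Ps = Pb + 81 for each unit, where Pb is the price buyers pay.
On the curves, Pb = 570 - x and Ps = 21 + (2/7)x; the wedge Ps − Pb = 81 gives 21 + (2/7)x − (570 - x) = 81, so x' = 490.
Then Pb = 570 − 1·490 = 80 and Ps = 21 + (2/7)·490 = 161.
ΔCS = ½(427 + 490)(143 − 80) = 28885.5; ΔPS = ½(427 + 490)(161 − 143) = 8253.
Government spending = 81 × 490 = 39690.
Net change = 28885.5 + 8253 − 39690 = -2551.5. The loss equals the DWL triangle ½·81·63.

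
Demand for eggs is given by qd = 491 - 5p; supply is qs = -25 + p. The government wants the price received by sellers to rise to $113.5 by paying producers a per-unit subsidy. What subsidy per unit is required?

At a seller price of 113.5, quantity supplied is -25 + 1·113.5 = 88.5.
Buyers absorb 88.5 only when they pay pb with 491 − 5·pb = 88.5, i.e. pb = 80.5.
s = ps − pb = 113.5 − 80.5 = 33.

Required subsidy s = $33 per unit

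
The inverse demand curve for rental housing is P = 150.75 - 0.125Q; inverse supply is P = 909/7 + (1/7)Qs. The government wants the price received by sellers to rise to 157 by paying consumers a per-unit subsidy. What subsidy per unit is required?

At a seller price of 157, quantity supplied is -909 + 7·157 = 190.
Buyers absorb 190 only when they pay Pb = 150.75 − 0.125·190 = 127.
s = Ps − Pb = 157 − 127 = 30.

Required subsidy s = 30 per unit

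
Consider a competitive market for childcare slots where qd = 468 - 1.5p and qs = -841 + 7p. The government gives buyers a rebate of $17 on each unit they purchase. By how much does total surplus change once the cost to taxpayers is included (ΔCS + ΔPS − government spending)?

Pre-subsidy: 468 - 1.5p = -841 + 7p gives p* = 154, q* = 237.
With the rebate, buyers effectively pay pb = ps − 17, where ps is the price sellers receive.
Demand in terms of ps becomes qd = 468 − 1.5(ps − 17) = 493.5 - 1.5ps. Setting this equal to supply: 493.5 - 1.5ps = -841 + 7ps, so ps = 157.
Buyers pay pb = 157 − 17 = 140; q' = -841 + 7·157 = 258.
ΔCS = ½(237 + 258)(154 − 140) = 3465; ΔPS = ½(237 + 258)(157 − 154) = 742.5.
Government spending = 17 × 258 = 4386.
Net change = 3465 + 742.5 − 4386 = -178.5. The loss equals the DWL triangle ½·17·21.

Net change in total surplus = -$178.5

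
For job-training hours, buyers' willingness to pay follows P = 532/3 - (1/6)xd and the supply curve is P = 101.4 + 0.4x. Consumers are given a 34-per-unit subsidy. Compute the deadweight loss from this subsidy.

Pre-subsidy: 532/3 - (1/6)x = 101.4 + 0.4x gives x* = 134 and P* = 155.
With the rebate, buyers effectively pay Pb = Ps − 34, where Ps is the price sellers receive.
On the curves, Pb = 532/3 - (1/6)x and Ps = 101.4 + 0.4x; the wedge Ps − Pb = 34 gives 101.4 + 0.4x − (532/3 - (1/6)x) = 34, so x' = 194.
Then Pb = 532/3 − (1/6)·194 = 145 and Ps = 101.4 + 0.4·194 = 179.
The subsidy expands output by 194 − 134 = 60 past the efficient level; on those units the gap between marginal cost and willingness to pay runs from 0 up to 34.
DWL = ½ × 34 × 60 = 1020.

Deadweight loss = 1020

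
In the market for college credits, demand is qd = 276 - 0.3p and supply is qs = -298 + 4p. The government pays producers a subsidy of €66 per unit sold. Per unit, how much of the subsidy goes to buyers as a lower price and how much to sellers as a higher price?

Pre-subsidy: 276 - 0.3p = -298 + 4p gives p* = 5740/43, q* = 10146/43.
With the subsidy, sellers receive ps = pb + 66 for each unit, where pb is the price buyers pay.
Supply in terms of pb becomes qs = -298 + 4(pb + 66) = -34 + 4pb. Setting this equal to demand: 276 - 0.3pb = -34 + 4pb, so pb = 3100/43.
Sellers receive ps = 3100/43 + 66 = 5938/43; q' = 276 − 0.3·(3100/43) = 10938/43.
Buyers' price falls by p* − pb = 5740/43 − 3100/43 = 2640/43; sellers' price rises by ps − p* = 5938/43 − 5740/43 = 198/43.

Buyers gain 2640/43 per unit; sellers gain 198/43 per unit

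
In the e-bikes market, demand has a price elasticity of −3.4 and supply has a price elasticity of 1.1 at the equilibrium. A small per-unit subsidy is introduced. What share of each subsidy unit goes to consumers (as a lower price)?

For a small subsidy around the equilibrium, the benefit split depends on the relative slopes, which at a point are proportional to the elasticities.
Buyer share = εs/(εs + |εd|) = 1.1/(1.1 + 3.4) = 11/45; seller share = |εd|/(εs + |εd|) = 34/45.

Consumer share = 11/45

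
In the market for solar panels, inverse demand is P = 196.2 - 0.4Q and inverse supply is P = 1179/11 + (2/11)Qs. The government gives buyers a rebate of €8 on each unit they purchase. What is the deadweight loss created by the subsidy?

Pre-subsidy: 196.2 - 0.4Q = 1179/11 + (2/11)Q gives Q* = 153 and P* = 135.
With the rebate, buyers effectively pay Pb = Ps − 8, where Ps is the price sellers receive.
On the curves, Pb = 196.2 - 0.4Q and Ps = 1179/11 + (2/11)Q; the wedge Ps − Pb = 8 gives 1179/11 + (2/11)Q − (196.2 - 0.4Q) = 8, so Q' = 166.75.
Then Pb = 196.2 − 0.4·166.75 = 129.5 and Ps = 1179/11 + (2/11)·166.75 = 137.5.
The subsidy expands output by 166.75 − 153 = 13.75 past the efficient level; on those units the gap between marginal cost and willingness to pay runs from 0 up to 8.
DWL = ½ × 8 × 13.75 = 55.

Deadweight loss = €55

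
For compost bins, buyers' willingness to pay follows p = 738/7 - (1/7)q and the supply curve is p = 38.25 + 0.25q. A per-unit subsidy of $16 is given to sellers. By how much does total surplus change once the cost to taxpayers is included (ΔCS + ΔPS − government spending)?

Pre-subsidy: 738/7 - (1/7)q = 38.25 + 0.25q gives q* = 171 and p* = 81.
With the subsidy, sellers receive ps = pb + 16 for each unit, where pb is the price buyers pay.
On the curves, pb = 738/7 - (1/7)q and ps = 38.25 + 0.25q; the wedge ps − pb = 16 gives 38.25 + 0.25q − (738/7 - (1/7)q) = 16, so q' = 2329/11.
Then pb = 738/7 − (1/7)·(2329/11) = 827/11 and ps = 38.25 + 0.25·(2329/11) = 1003/11.
ΔCS = ½(171 + 2329/11)(81 − 827/11) = 134720/121; ΔPS = ½(171 + 2329/11)(1003/11 − 81) = 235760/121.
Government spending = 16 × 2329/11 = 37264/11.
Net change = 134720/121 + 235760/121 − 37264/11 = -3584/11. The loss equals the DWL triangle ½·16·448/11.

Net change in total surplus = -3584/11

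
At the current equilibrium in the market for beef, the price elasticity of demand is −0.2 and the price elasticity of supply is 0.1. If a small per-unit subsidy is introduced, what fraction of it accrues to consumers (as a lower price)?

For a small subsidy around the equilibrium, the benefit split depends on the relative slopes, which at a point are proportional to the elasticities.
Buyer share = εs/(εs + |εd|) = 0.1/(0.1 + 0.2) = 1/3; seller share = |εd|/(εs + |εd|) = 2/3.

Consumer share = 1/3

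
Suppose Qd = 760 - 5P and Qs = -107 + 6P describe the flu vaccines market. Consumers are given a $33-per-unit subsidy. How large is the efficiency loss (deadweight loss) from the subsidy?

Deadweight loss = $1485

Pre-subsidy: 760 - 5P = -107 + 6P gives P* = 867/11, Q* = 4025/11.
With the rebate, buyers effectively pay Pb = Ps − 33, where Ps is the price sellers receive.
Demand in terms of Ps becomes Qd = 760 − 5(Ps − 33) = 925 - 5Ps. Setting this equal to supply: 925 - 5Ps = -107 + 6Ps, so Ps = 1032/11.
Buyers pay Pb = 1032/11 − 33 = 669/11; Q' = -107 + 6·(1032/11) = 5015/11.
The subsidy expands output by 5015/11 − 4025/11 = 90 past the efficient level; on those units the gap between marginal cost and willingness to pay runs from 0 up to 33.
DWL = ½ × 33 × 90 = 1485.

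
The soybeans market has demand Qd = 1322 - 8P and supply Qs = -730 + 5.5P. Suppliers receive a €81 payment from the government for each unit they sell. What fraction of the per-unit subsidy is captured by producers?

Pre-subsidy: 1322 - 8P = -730 + 5.5P gives P* = 152, Q* = 106.
With the subsidy, sellers receive Ps = Pb + 81 for each unit, where Pb is the price buyers pay.
Supply in terms of Pb becomes Qs = -730 + 5.5(Pb + 81) = -284.5 + 5.5Pb. Setting this equal to demand: 1322 - 8Pb = -284.5 + 5.5Pb, so Pb = 119.
Sellers receive Ps = 119 + 81 = 200; Q' = 1322 − 8·119 = 370.
Buyers' price falls by P* − Pb = 152 − 119 = 33; sellers' price rises by Ps − P* = 200 − 152 = 48.
So producers capture 48/81 = 16/27 of each unit of subsidy.

Producer share = 16/27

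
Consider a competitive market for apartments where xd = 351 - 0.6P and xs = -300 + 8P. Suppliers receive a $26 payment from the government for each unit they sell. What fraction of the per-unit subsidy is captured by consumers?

Consumer share = 40/43

Pre-subsidy: 351 - 0.6P = -300 + 8P gives P* = 3255/43, x* = 13140/43.
With the subsidy, sellers receive Ps = Pb + 26 for each unit, where Pb is the price buyers pay.
Supply in terms of Pb becomes xs = -300 + 8(Pb + 26) = -92 + 8Pb. Setting this equal to demand: 351 - 0.6Pb = -92 + 8Pb, so Pb = 2215/43.
Sellers receive Ps = 2215/43 + 26 = 3333/43; x' = 351 − 0.6·(2215/43) = 13764/43.
Buyers' price falls by P* − Pb = 3255/43 − 2215/43 = 1040/43; sellers' price rises by Ps − P* = 3333/43 − 3255/43 = 78/43.
So consumers capture (1040/43)/26 = 40/43 of each unit of subsidy.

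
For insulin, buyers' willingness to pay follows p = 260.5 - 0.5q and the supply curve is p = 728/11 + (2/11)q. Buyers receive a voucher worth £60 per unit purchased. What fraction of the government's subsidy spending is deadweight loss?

DWL / government spending = 44/373

Pre-subsidy: 260.5 - 0.5q = 728/11 + (2/11)q gives q* = 285 and p* = 118.
With the rebate, buyers effectively pay pb = ps − 60, where ps is the price sellers receive.
On the curves, pb = 260.5 - 0.5q and ps = 728/11 + (2/11)q; the wedge ps − pb = 60 gives 728/11 + (2/11)q − (260.5 - 0.5q) = 60, so q' = 373.
Then pb = 260.5 − 0.5·373 = 74 and ps = 728/11 + (2/11)·373 = 134.
ΔCS = ½(285 + 373)(118 − 74) = 14476; ΔPS = ½(285 + 373)(134 − 118) = 5264.
Government spending = 60 × 373 = 22380.
DWL = ½ × 60 × (373 − 285) = 2640; fraction = 2640 / 22380 = 44/373.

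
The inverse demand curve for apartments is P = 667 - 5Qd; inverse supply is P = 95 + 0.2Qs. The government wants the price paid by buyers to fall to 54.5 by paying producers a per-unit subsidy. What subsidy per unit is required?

At a buyer price of 54.5, quantity demanded is 133.4 − 0.2·54.5 = 122.5.
Sellers supply 122.5 only when they receive Ps = 95 + 0.2·122.5 = 119.5.
s = Ps − Pb = 119.5 − 54.5 = 65.

Required subsidy s = 65 per unit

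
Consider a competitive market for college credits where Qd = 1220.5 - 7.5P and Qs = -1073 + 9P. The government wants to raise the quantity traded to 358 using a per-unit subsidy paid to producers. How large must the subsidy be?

At Q = 358, invert demand for the buyer price: Pb = (1220.5 − 358)/7.5 = 115; invert supply for the seller price: Ps = (358 − (-1073))/9 = 159.
The subsidy must fill the gap: s = Ps − Pb = 159 − 115 = 44.

Required subsidy s = 44 per unit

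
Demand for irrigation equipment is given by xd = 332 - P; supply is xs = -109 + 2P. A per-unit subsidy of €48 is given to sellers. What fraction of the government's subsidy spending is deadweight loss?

Pre-subsidy: 332 - P = -109 + 2P gives P* = 147, x* = 185.
With the subsidy, sellers receive Ps = Pb + 48 for each unit, where Pb is the price buyers pay.
Supply in terms of Pb becomes xs = -109 + 2(Pb + 48) = -13 + 2Pb. Setting this equal to demand: 332 - Pb = -13 + 2Pb, so Pb = 115.
Sellers receive Ps = 115 + 48 = 163; x' = 332 − 1·115 = 217.
ΔCS = ½(185 + 217)(147 − 115) = 6432; ΔPS = ½(185 + 217)(163 − 147) = 3216.
Government spending = 48 × 217 = 10416.
DWL = ½ × 48 × (217 − 185) = 768; fraction = 768 / 10416 = 16/217.

DWL / government spending = 16/217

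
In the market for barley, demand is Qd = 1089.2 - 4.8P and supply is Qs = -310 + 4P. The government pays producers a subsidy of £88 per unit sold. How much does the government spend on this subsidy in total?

Government cost = £45584

Pre-subsidy: 1089.2 - 4.8P = -310 + 4P gives P* = 159, Q* = 326.
With the subsidy, sellers receive Ps = Pb + 88 for each unit, where Pb is the price buyers pay.
Supply in terms of Pb becomes Qs = -310 + 4(Pb + 88) = 42 + 4Pb. Setting this equal to demand: 1089.2 - 4.8Pb = 42 + 4Pb, so Pb = 119.
Sellers receive Ps = 119 + 88 = 207; Q' = 1089.2 − 4.8·119 = 518.
Government outlay = subsidy × quantity = 88 × 518 = 45584.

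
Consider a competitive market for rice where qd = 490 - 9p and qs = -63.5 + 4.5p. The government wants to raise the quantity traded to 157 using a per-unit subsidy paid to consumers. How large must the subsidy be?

At q = 157, invert demand for the buyer price: pb = (490 − 157)/9 = 37; invert supply for the seller price: ps = (157 − (-63.5))/4.5 = 49.
The subsidy must fill the gap: s = ps − pb = 49 − 37 = 12.

Required subsidy s = 12 per unit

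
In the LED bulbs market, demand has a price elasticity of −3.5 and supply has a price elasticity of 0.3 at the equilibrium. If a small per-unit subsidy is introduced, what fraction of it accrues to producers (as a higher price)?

Producer share = 35/38

For a small subsidy around the equilibrium, the benefit split depends on the relative slopes, which at a point are proportional to the elasticities.
Buyer share = εs/(εs + |εd|) = 0.3/(0.3 + 3.5) = 3/38; seller share = |εd|/(εs + |εd|) = 35/38.
So producers capture 35/38 of the subsidy.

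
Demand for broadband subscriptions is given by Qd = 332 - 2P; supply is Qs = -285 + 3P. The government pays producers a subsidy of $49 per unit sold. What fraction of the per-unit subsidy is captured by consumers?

Pre-subsidy: 332 - 2P = -285 + 3P gives P* = 123.4, Q* = 85.2.
With the subsidy, sellers receive Ps = Pb + 49 for each unit, where Pb is the price buyers pay.
Supply in terms of Pb becomes Qs = -285 + 3(Pb + 49) = -138 + 3Pb. Setting this equal to demand: 332 - 2Pb = -138 + 3Pb, so Pb = 94.
Sellers receive Ps = 94 + 49 = 143; Q' = 332 − 2·94 = 144.
Buyers' price falls by P* − Pb = 123.4 − 94 = 29.4; sellers' price rises by Ps − P* = 143 − 123.4 = 19.6.
So consumers capture 29.4/49 = 0.6 of each unit of subsidy.

Consumer share = 0.6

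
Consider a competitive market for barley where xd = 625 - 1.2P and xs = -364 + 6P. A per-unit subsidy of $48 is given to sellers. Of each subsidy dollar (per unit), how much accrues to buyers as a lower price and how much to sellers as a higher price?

Buyers gain $40 per unit; sellers gain $8 per unit

Pre-subsidy: 625 - 1.2P = -364 + 6P gives P* = 4945/36, x* = 2761/6.
With the subsidy, sellers receive Ps = Pb + 48 for each unit, where Pb is the price buyers pay.
Supply in terms of Pb becomes xs = -364 + 6(Pb + 48) = -76 + 6Pb. Setting this equal to demand: 625 - 1.2Pb = -76 + 6Pb, so Pb = 3505/36.
Sellers receive Ps = 3505/36 + 48 = 5233/36; x' = 625 − 1.2·(3505/36) = 3049/6.
Buyers' price falls by P* − Pb = 4945/36 − 3505/36 = 40; sellers' price rises by Ps − P* = 5233/36 − 4945/36 = 8.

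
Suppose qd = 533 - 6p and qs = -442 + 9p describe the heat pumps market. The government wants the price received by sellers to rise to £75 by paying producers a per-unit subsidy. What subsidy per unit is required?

Required subsidy s = £25 per unit

At a seller price of 75, quantity supplied is -442 + 9·75 = 233.
Buyers absorb 233 only when they pay pb with 533 − 6·pb = 233, i.e. pb = 50.
s = ps − pb = 75 − 50 = 25.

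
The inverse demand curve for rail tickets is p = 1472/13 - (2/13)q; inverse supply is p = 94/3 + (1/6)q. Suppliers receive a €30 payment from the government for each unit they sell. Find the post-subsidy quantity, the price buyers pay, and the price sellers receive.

q' = 349.12; buyers pay €59.52; sellers receive €89.52

Pre-subsidy: 1472/13 - (2/13)q = 94/3 + (1/6)q gives q* = 255.52 and p* = 73.92.
With the subsidy, sellers receive ps = pb + 30 for each unit, where pb is the price buyers pay.
On the curves, pb = 1472/13 - (2/13)q and ps = 94/3 + (1/6)q; the wedge ps − pb = 30 gives 94/3 + (1/6)q − (1472/13 - (2/13)q) = 30, so q' = 349.12.
Then pb = 1472/13 − (2/13)·349.12 = 59.52 and ps = 94/3 + (1/6)·349.12 = 89.52.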